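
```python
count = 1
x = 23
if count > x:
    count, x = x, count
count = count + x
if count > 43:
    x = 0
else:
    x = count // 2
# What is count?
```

Trace:
`count = 1` → count = 1
`x = 23` → x = 23
`if count > x: ...` → count > x is False → no variable changes
`count = count + x` → count = 24
`if count > 43: ...` → count > 43 is False, take else branch → x = 12
So count = 24

Answer: 24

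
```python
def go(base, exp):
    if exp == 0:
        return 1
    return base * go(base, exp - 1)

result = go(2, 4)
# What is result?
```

go(2, 4) = 2 * 2 * 2 * 2 = 16

Answer: 16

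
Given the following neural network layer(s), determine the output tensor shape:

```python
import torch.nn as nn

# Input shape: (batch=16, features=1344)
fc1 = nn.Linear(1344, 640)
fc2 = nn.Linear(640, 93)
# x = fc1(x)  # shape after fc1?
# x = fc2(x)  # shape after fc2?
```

Input: (16, 1344) -> after fc1: (16, 640) -> Output: (16, 93)

Answer: (16, 93)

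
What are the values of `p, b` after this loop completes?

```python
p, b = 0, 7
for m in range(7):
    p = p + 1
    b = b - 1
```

p goes 0→7, b goes 7→0
`p, b` takes the values: (0, 7) → (1, 7) → (1, 6) → (2, 6) → (2, 5) → (3, 5) → (3, 4) → (4, 4) → (4, 3) → (5, 3) → (5, 2) → (6, 2) → (6, 1) → (7, 1) → (7, 0)

Answer: 7, 0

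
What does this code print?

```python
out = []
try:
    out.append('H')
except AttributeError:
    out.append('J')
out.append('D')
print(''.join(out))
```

Execution trace: 'H' (try body, no exception) → 'D' (after the try/except). Output: HD

Answer: HD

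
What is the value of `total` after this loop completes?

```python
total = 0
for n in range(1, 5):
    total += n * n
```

Sum of squares 1² to 4² = 30
`total` takes the values: 0 → 1 → 5 → 14 → 30

Answer: 30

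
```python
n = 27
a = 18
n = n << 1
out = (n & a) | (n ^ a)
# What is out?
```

Trace:
`n = 27` → n = 27
`a = 18` → a = 18
`n = n << 1` → n = 54
`out = (n & a) | (n ^ a)` → out = 54
So out = 54

Answer: 54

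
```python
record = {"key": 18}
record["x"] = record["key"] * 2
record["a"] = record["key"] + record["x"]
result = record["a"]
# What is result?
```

Trace:
`record = {"key": 18}` → record = {'key': 18}
`record["x"] = record["key"] * 2` → record = {'key': 18, 'x': 36}
`record["a"] = record["key"] + record["x"]` → record = {'key': 18, 'x': 36, 'a': 54}
`result = record["a"]` → result = 54
So result = 54

Answer: 54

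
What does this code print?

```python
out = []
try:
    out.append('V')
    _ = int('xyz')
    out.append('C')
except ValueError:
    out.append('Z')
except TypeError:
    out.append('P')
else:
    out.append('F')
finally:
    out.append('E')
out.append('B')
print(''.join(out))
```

Execution trace: 'V' (try body) → 'Z' (except ValueError) → 'E' (finally) → 'B' (after the try/except). Output: VZEB

Answer: VZEB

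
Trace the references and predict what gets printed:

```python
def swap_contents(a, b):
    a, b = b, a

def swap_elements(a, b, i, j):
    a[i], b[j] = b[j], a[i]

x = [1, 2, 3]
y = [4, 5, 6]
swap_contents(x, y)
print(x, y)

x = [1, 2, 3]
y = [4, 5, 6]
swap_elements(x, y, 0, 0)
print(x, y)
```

Key concept: parameter rebinding vs mutation.
Step by step:
`x = [1, 2, 3]` → x = [1, 2, 3]
`y = [4, 5, 6]` → y = [4, 5, 6]
`swap_contents(x, y)` → no visible change to tracked variables
`print(x, y)` → prints [1, 2, 3] [4, 5, 6]
`x = [1, 2, 3]` → x = [1, 2, 3]
`y = [4, 5, 6]` → y = [4, 5, 6]
`swap_elements(x, y, 0, 0)` → x = [4, 2, 3]; y = [1, 5, 6]
`print(x, y)` → prints [4, 2, 3] [1, 5, 6]

Answer:
[1, 2, 3] [4, 5, 6]
[4, 2, 3] [1, 5, 6]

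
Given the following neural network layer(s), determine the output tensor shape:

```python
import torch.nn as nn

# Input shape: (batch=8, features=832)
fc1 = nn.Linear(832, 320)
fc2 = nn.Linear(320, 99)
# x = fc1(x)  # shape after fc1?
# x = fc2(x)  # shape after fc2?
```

Input: (8, 832) -> after fc1: (8, 320) -> Output: (8, 99)

Answer: (8, 99)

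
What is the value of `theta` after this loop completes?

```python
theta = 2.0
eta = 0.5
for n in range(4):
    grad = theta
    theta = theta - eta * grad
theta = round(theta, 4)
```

Gradient descent: w = 2.0 * (1 - 0.5)^4
`theta` takes the values: 2.0 → 1.0 → 0.5 → 0.25 → 0.125

Answer: 0.125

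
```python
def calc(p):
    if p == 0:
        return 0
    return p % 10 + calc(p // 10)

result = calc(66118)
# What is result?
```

Sum of digits of 66118: 8 + 1 + 1 + 6 + 6 = 22

Answer: 22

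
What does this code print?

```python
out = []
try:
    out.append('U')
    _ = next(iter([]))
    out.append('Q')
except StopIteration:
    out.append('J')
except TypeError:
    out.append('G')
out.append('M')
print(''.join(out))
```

Execution trace: 'U' (try body) → 'J' (except StopIteration) → 'M' (after the try/except). Output: UJM

Answer: UJM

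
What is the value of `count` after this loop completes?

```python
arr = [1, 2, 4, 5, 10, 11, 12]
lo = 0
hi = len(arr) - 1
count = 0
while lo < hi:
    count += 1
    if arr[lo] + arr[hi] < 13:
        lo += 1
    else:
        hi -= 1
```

Steps to find pair summing to 13
`count` takes the values: 0 → 1 → 2 → 3 → 4 → 5 → 6

Answer: 6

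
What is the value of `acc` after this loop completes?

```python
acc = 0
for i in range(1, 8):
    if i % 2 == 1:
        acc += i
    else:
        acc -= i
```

Add odd, subtract even
`acc` takes the values: 0 → 1 → -1 → 2 → -2 → 3 → -3 → 4

Answer: 4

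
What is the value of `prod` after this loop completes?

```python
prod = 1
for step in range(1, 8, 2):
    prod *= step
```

Product of 1, 3, 5, ... up to 7
`prod` takes the values: 1 → 3 → 15 → 105

Answer: 105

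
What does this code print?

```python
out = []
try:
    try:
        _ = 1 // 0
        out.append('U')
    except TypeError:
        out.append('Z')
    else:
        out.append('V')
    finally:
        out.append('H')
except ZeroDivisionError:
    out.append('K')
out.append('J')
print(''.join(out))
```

Execution trace: 'H' (inner finally) → 'K' (outer except ZeroDivisionError) → 'J' (after the try/except). Output: HKJ

Answer: HKJ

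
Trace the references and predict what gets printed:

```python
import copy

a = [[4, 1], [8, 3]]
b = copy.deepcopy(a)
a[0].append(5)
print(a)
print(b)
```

Key concept: deep copy is fully independent.
Step by step:
`a = [[4, 1], [8, 3]]` → a = [[4, 1], [8, 3]]
`b = copy.deepcopy(a)` → b = [[4, 1], [8, 3]]
`a[0].append(5)` → a = [[4, 1, 5], [8, 3]]
`print(a)` → prints [[4, 1, 5], [8, 3]]
`print(b)` → prints [[4, 1], [8, 3]]

Answer:
[[4, 1, 5], [8, 3]]
[[4, 1], [8, 3]]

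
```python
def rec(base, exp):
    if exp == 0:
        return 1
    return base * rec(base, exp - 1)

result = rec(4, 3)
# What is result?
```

rec(4, 3) = 4 * 4 * 4 = 64

Answer: 64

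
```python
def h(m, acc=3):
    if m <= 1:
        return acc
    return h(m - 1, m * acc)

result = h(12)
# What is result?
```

Accumulator trace (n, acc): (12, 3) -> (11, 36) -> (10, 396) -> (9, 3960) -> (8, 35640) -> (7, 285120) -> (6, 1995840) -> (5, 11975040) -> (4, 59875200) -> (3, 239500800) -> (2, 718502400) -> (1, 1437004800) -> return 1437004800

Answer: 1437004800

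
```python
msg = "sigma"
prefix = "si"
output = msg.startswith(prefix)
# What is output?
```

Trace:
`msg = "sigma"` → msg = 'sigma'
`prefix = "si"` → prefix = 'si'
`output = msg.startswith(prefix)` → output = True
So output = True

Answer: True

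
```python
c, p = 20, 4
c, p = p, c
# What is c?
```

Trace:
`c, p = 20, 4` → c = 20; p = 4
`c, p = p, c` → c = 4; p = 20
So c = 4

Answer: 4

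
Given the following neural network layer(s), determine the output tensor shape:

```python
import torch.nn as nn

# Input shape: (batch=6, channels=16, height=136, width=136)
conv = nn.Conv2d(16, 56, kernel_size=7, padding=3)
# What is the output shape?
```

Input: (6, 16, 136, 136) -> Output: (6, 56, 136, 136)

Answer: (6, 56, 136, 136)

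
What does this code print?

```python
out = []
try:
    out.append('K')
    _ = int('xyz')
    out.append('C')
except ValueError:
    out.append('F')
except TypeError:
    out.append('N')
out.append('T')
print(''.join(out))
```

Execution trace: 'K' (try body) → 'F' (except ValueError) → 'T' (after the try/except). Output: KFT

Answer: KFT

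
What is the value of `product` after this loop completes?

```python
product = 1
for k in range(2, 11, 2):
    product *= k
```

Product of even numbers 2 to 10
`product` takes the values: 1 → 2 → 8 → 48 → 384 → 3840

Answer: 3840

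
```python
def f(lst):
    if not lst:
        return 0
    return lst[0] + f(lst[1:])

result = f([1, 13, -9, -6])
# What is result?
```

1 + 13 + (-9) + (-6) + 0 = -1

Answer: -1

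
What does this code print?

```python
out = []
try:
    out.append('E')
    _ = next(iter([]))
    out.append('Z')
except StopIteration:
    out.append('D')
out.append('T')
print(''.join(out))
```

Execution trace: 'E' (try body) → 'D' (except StopIteration) → 'T' (after the try/except). Output: EDT

Answer: EDT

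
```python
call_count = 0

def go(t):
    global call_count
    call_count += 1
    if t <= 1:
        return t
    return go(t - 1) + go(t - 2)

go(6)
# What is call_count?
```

Calls(t) = 1 + Calls(t-1) + Calls(t-2); Calls(0)=Calls(1)=1. For t=6 this gives 25.

Answer: 25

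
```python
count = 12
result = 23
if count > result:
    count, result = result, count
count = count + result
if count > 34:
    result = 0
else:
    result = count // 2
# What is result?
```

Trace:
`count = 12` → count = 12
`result = 23` → result = 23
`if count > result: ...` → count > result is False → no variable changes
`count = count + result` → count = 35
`if count > 34: ...` → count > 34 is True → result = 0
So result = 0

Answer: 0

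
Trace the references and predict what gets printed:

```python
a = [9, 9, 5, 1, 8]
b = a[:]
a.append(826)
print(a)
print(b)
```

Key concept: slice [:] creates copy.
Step by step:
`a = [9, 9, 5, 1, 8]` → a = [9, 9, 5, 1, 8]
`b = a[:]` → b = [9, 9, 5, 1, 8]
`a.append(826)` → a = [9, 9, 5, 1, 8, 826]
`print(a)` → prints [9, 9, 5, 1, 8, 826]
`print(b)` → prints [9, 9, 5, 1, 8]

Answer:
[9, 9, 5, 1, 8, 826]
[9, 9, 5, 1, 8]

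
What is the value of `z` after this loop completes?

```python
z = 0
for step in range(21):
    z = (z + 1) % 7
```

Increment mod 7, 21 times = 0
`z` takes the values: 0 → 1 → 2 → 3 → 4 → 5 → 6 → 0 → 1 → 2 → 3 → 4 → 5 → 6 → 0 → 1 → 2 → 3 → 4 → 5 → 6 → 0

Answer: 0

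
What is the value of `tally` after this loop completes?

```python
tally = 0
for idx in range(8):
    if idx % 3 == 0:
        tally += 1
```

Count numbers divisible by 3 in range(8)
`tally` takes the values: 0 → 1 → 2 → 3

Answer: 3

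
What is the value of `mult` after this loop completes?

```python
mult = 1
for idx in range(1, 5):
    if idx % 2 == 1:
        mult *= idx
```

Product of odd numbers 1 to 4
`mult` takes the values: 1 → 3

Answer: 3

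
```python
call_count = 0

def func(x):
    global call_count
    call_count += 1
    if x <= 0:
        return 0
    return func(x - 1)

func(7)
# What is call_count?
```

Linear recursion stepping by 1: 8 calls from x=7 down to ≤0.

Answer: 8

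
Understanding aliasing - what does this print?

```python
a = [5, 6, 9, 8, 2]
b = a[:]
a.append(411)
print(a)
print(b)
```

Key concept: slice [:] creates copy.
Step by step:
`a = [5, 6, 9, 8, 2]` → a = [5, 6, 9, 8, 2]
`b = a[:]` → b = [5, 6, 9, 8, 2]
`a.append(411)` → a = [5, 6, 9, 8, 2, 411]
`print(a)` → prints [5, 6, 9, 8, 2, 411]
`print(b)` → prints [5, 6, 9, 8, 2]

Answer:
[5, 6, 9, 8, 2, 411]
[5, 6, 9, 8, 2]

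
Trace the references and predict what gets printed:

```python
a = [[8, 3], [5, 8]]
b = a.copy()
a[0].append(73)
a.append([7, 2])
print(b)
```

Key concept: shallow copy with nested lists.
Step by step:
`a = [[8, 3], [5, 8]]` → a = [[8, 3], [5, 8]]
`b = a.copy()` → b = [[8, 3], [5, 8]]
`a[0].append(73)` → a = [[8, 3, 73], [5, 8]]; b = [[8, 3, 73], [5, 8]]
`a.append([7, 2])` → a = [[8, 3, 73], [5, 8], [7, 2]]
`print(b)` → prints [[8, 3, 73], [5, 8]]

Answer: [[8, 3, 73], [5, 8]]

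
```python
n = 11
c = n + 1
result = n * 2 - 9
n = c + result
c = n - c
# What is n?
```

Trace:
`n = 11` → n = 11
`c = n + 1` → c = 12
`result = n * 2 - 9` → result = 13
`n = c + result` → n = 25
`c = n - c` → c = 13
So n = 25

Answer: 25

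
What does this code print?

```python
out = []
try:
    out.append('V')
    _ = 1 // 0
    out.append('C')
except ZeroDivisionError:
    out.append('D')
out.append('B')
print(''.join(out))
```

Execution trace: 'V' (try body) → 'D' (except ZeroDivisionError) → 'B' (after the try/except). Output: VDB

Answer: VDB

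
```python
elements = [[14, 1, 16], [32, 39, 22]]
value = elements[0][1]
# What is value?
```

Trace:
`elements = [[14, 1, 16], [32, 39, 22]]` → elements = [[14, 1, 16], [32, 39, 22]]
`value = elements[0][1]` → value = 1
So value = 1

Answer: 1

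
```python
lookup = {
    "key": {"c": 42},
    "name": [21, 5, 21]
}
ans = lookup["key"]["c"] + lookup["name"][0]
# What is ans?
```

Trace:
`lookup = { ...` → lookup = {'key': {'c': 42}, 'name': [21, 5, 21]}
`ans = lookup["key"]["c"] + lookup["name"][0]` → ans = 63
So ans = 63

Answer: 63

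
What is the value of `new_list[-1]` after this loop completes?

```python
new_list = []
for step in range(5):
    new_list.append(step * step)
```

Last element of squares 0 to 4
`new_list` takes the values: [] → [0] → [0, 1] → [0, 1, 4] → [0, 1, 4, 9] → [0, 1, 4, 9, 16]
So `new_list[-1]` = 16

Answer: 16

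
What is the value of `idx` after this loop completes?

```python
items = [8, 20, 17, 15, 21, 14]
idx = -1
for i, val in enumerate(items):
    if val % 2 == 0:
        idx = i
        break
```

First even number index in [8, 20, 17, 15, 21, 14]
`idx` takes the values: -1 → 0

Answer: 0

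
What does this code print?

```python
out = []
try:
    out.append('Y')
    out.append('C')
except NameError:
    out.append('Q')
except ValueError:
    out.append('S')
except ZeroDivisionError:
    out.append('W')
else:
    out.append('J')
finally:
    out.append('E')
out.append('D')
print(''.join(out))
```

Execution trace: 'Y' (try body) → 'C' (try body, no exception) → 'J' (else) → 'E' (finally) → 'D' (after the try/except). Output: YCJED

Answer: YCJED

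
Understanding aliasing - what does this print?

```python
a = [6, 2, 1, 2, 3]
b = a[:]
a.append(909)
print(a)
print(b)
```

Key concept: slice [:] creates copy.
Step by step:
`a = [6, 2, 1, 2, 3]` → a = [6, 2, 1, 2, 3]
`b = a[:]` → b = [6, 2, 1, 2, 3]
`a.append(909)` → a = [6, 2, 1, 2, 3, 909]
`print(a)` → prints [6, 2, 1, 2, 3, 909]
`print(b)` → prints [6, 2, 1, 2, 3]

Answer:
[6, 2, 1, 2, 3, 909]
[6, 2, 1, 2, 3]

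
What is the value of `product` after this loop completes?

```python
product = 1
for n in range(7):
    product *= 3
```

3^7 = 2187
`product` takes the values: 1 → 3 → 9 → 27 → 81 → 243 → 729 → 2187

Answer: 2187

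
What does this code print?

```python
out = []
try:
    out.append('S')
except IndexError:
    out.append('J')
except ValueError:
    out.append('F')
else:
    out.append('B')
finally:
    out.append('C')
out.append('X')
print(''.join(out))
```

Execution trace: 'S' (try body, no exception) → 'B' (else) → 'C' (finally) → 'X' (after the try/except). Output: SBCX

Answer: SBCX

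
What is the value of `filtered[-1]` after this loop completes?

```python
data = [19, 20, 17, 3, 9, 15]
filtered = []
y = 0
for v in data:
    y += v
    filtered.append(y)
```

Cumulative sum ends at 83
`filtered` takes the values: [] → [19] → [19, 39] → [19, 39, 56] → [19, 39, 56, 59] → [19, 39, 56, 59, 68] → [19, 39, 56, 59, 68, 83]
So `filtered[-1]` = 83

Answer: 83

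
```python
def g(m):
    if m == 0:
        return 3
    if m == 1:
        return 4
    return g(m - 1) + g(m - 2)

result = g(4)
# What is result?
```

Build up from base cases: g(0)=3, g(1)=4, g(2)=7, g(3)=11, g(4)=18

Answer: 18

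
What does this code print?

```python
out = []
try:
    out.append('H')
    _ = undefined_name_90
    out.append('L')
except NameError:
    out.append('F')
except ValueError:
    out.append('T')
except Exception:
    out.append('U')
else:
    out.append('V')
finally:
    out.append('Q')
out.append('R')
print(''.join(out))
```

Execution trace: 'H' (try body) → 'F' (except NameError) → 'Q' (finally) → 'R' (after the try/except). Output: HFQR

Answer: HFQR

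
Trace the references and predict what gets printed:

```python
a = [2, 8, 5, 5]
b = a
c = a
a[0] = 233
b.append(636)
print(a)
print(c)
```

Key concept: multiple aliases.
Step by step:
`a = [2, 8, 5, 5]` → a = [2, 8, 5, 5]
`b = a` → b = [2, 8, 5, 5] (same object as a)
`c = a` → c = [2, 8, 5, 5] (same object as a, b)
`a[0] = 233` → a = [233, 8, 5, 5] (same object as b, c); b = [233, 8, 5, 5] (same object as a, c); c = [233, 8, 5, 5] (same object as a, b)
`b.append(636)` → a = [233, 8, 5, 5, 636] (same object as b, c); b = [233, 8, 5, 5, 636] (same object as a, c); c = [233, 8, 5, 5, 636] (same object as a, b)
`print(a)` → prints [233, 8, 5, 5, 636]
`print(c)` → prints [233, 8, 5, 5, 636]

Answer:
[233, 8, 5, 5, 636]
[233, 8, 5, 5, 636]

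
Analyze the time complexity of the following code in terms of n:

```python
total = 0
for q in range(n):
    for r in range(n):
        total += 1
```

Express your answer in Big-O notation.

Each loop level contributes: n × n. Multiplying the contributions gives O(n^2).

Answer: O(n^2)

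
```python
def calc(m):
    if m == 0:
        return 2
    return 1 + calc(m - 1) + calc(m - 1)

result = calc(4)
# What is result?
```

calc(m) = 1 + 2·calc(m-1), calc(0)=2. Closed form: (2+1)·2^4 - 1 = 47.

Answer: 47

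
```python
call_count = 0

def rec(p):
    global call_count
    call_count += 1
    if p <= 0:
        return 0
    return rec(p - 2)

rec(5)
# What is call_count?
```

Linear recursion stepping by 2: 4 calls from p=5 down to ≤0.

Answer: 4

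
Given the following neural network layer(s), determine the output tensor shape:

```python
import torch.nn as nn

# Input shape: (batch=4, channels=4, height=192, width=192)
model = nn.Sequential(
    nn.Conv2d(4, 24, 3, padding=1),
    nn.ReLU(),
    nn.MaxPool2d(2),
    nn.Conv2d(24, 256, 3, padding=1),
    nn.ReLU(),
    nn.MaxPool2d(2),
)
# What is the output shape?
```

Input: (4, 4, 192, 192) -> after first Conv2d: (4, 24, 192, 192) -> after first MaxPool2d: (4, 24, 96, 96) -> after second Conv2d: (4, 256, 96, 96) -> Output: (4, 256, 48, 48)

Answer: (4, 256, 48, 48)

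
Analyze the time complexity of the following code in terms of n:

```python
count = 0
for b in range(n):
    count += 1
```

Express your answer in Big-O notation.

Each loop level contributes: n. Multiplying the contributions gives O(n).

Answer: O(n)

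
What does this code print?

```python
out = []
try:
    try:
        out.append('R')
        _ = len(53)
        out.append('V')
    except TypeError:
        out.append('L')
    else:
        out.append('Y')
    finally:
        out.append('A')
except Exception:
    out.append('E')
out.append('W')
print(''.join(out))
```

Execution trace: 'R' (inner try body) → 'L' (inner except TypeError) → 'A' (inner finally) → 'W' (after the try/except). Output: RLAW

Answer: RLAW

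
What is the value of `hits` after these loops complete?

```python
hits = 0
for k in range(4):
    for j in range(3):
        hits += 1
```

4 * 3 = 12
`hits` takes the values: 0 → 1 → 2 → 3 → 4 → 5 → 6 → 7 → 8 → 9 → 10 → 11 → 12

Answer: 12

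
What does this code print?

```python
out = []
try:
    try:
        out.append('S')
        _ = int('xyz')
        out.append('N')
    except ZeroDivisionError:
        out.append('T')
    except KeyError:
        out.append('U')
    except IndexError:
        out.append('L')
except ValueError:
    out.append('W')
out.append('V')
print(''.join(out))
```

Execution trace: 'S' (try body) → 'W' (outer except ValueError) → 'V' (after the try/except). Output: SWV

Answer: SWV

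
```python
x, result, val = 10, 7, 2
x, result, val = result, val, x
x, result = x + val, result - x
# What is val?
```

Trace:
`x, result, val = 10, 7, 2` → x = 10; result = 7; val = 2
`x, result, val = result, val, x` → x = 7; result = 2; val = 10
`x, result = x + val, result - x` → x = 17; result = -5
So val = 10

Answer: 10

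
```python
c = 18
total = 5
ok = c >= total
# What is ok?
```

Trace:
`c = 18` → c = 18
`total = 5` → total = 5
`ok = c >= total` → ok = True
So ok = True

Answer: True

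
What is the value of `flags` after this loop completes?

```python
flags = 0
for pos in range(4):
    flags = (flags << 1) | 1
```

Build 4 consecutive 1-bits: 0b1111
`flags` takes the values: 0 → 1 → 3 → 7 → 15

Answer: 15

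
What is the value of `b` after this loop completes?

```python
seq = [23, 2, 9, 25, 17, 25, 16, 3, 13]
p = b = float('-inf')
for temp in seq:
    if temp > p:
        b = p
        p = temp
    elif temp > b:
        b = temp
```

Second largest (with repeats) in [23, 2, 9, 25, 17, 25, 16, 3, 13]
`b` takes the values: -inf → 2 → 9 → 23 → 25

Answer: 25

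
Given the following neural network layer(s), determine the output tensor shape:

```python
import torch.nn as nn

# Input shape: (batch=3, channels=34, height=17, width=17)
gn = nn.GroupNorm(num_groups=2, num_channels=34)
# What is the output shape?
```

Input: (3, 34, 17, 17) -> Output: (3, 34, 17, 17)

Answer: (3, 34, 17, 17)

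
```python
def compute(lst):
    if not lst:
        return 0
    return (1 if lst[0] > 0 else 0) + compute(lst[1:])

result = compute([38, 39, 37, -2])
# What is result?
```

Count of positive elements in [38, 39, 37, -2] = 3

Answer: 3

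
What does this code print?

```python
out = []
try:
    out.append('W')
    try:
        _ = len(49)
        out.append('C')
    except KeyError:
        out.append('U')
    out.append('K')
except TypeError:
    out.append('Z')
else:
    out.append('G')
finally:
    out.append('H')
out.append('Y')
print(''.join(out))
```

Execution trace: 'W' (try body) → 'Z' (except TypeError) → 'H' (finally) → 'Y' (after the try/except). Output: WZHY

Answer: WZHY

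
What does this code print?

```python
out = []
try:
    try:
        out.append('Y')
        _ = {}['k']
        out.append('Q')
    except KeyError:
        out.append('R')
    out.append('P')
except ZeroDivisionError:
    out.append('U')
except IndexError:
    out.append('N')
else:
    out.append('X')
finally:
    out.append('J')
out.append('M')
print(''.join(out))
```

Execution trace: 'Y' (inner try body) → 'R' (inner except KeyError) → 'P' (try body, no exception) → 'X' (else) → 'J' (finally) → 'M' (after the try/except). Output: YRPXJM

Answer: YRPXJM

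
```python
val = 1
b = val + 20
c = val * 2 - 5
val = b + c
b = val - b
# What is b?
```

Trace:
`val = 1` → val = 1
`b = val + 20` → b = 21
`c = val * 2 - 5` → c = -3
`val = b + c` → val = 18
`b = val - b` → b = -3
So b = -3

Answer: -3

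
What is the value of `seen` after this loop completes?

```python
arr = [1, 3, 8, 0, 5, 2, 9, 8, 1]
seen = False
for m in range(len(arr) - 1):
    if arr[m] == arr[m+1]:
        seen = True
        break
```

Check consecutive duplicates in [1, 3, 8, 0, 5, 2, 9, 8, 1]
`seen` takes the values: False

Answer: False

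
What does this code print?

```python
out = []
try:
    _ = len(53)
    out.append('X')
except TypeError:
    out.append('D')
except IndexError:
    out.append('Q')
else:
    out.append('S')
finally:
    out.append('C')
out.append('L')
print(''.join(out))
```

Execution trace: 'D' (except TypeError) → 'C' (finally) → 'L' (after the try/except). Output: DCL

Answer: DCL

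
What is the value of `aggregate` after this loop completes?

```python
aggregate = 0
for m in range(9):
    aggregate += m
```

Sum of 0 to 8 = 36
`aggregate` takes the values: 0 → 1 → 3 → 6 → 10 → 15 → 21 → 28 → 36

Answer: 36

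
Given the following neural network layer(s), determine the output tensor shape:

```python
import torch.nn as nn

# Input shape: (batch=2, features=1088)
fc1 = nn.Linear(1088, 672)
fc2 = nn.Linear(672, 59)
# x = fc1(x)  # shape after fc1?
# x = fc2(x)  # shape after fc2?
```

Input: (2, 1088) -> after fc1: (2, 672) -> Output: (2, 59)

Answer: (2, 59)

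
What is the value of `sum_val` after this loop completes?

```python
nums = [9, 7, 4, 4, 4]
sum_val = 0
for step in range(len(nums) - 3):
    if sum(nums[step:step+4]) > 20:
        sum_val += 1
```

Count windows with sum > 20
`sum_val` takes the values: 0 → 1

Answer: 1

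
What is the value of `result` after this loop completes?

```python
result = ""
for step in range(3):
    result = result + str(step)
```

Concatenate digits 0 to 2
`result` takes the values: "" → "0" → "01" → "012"

Answer: "012"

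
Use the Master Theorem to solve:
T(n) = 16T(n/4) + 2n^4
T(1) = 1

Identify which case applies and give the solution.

a=16, b=4, f(n)=2n^4. log_4(16) = 2. Since c=4 > 2 and the regularity condition holds (16(n/4)^4 = (16/4^4)n^4 with 16/4^4 < 1), Case 3 applies: T(n) = Θ(f(n)) = O(n^4).

Answer: O(n^4) - Case 3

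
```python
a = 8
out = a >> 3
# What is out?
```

Trace:
`a = 8` → a = 8
`out = a >> 3` → out = 1
So out = 1

Answer: 1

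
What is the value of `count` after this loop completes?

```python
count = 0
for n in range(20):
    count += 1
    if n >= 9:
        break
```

Loop breaks when n reaches 9, count is 10
`count` takes the values: 0 → 1 → 2 → 3 → 4 → 5 → 6 → 7 → 8 → 9 → 10

Answer: 10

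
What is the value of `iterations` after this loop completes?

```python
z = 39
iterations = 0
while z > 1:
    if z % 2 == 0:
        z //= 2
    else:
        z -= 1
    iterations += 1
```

Steps to reduce 39 to 1
`iterations` takes the values: 0 → 1 → 2 → 3 → 4 → 5 → 6 → 7 → 8

Answer: 8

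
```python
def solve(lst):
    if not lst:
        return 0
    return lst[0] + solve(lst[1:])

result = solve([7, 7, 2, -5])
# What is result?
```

7 + 7 + 2 + (-5) + 0 = 11

Answer: 11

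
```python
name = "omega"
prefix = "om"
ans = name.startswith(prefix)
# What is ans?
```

Trace:
`name = "omega"` → name = 'omega'
`prefix = "om"` → prefix = 'om'
`ans = name.startswith(prefix)` → ans = True
So ans = True

Answer: True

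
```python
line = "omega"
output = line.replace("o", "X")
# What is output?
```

Trace:
`line = "omega"` → line = 'omega'
`output = line.replace("o", "X")` → output = 'Xmega'
So output = 'Xmega'

Answer: 'Xmega'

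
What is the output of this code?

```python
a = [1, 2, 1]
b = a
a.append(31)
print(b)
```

Key concept: basic list aliasing.
Step by step:
`a = [1, 2, 1]` → a = [1, 2, 1]
`b = a` → b = [1, 2, 1] (same object as a)
`a.append(31)` → a = [1, 2, 1, 31] (same object as b); b = [1, 2, 1, 31] (same object as a)
`print(b)` → prints [1, 2, 1, 31]

Answer: [1, 2, 1, 31]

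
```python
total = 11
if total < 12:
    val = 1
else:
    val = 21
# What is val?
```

Trace:
`total = 11` → total = 11
`if total < 12: ...` → total < 12 is True → val = 1
So val = 1

Answer: 1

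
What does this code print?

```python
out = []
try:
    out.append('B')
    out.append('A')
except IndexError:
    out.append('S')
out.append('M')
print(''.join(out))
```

Execution trace: 'B' (try body) → 'A' (try body, no exception) → 'M' (after the try/except). Output: BAM

Answer: BAM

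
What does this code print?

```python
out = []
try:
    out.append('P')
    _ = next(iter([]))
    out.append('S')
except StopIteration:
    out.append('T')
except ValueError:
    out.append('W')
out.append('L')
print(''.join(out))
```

Execution trace: 'P' (try body) → 'T' (except StopIteration) → 'L' (after the try/except). Output: PTL

Answer: PTL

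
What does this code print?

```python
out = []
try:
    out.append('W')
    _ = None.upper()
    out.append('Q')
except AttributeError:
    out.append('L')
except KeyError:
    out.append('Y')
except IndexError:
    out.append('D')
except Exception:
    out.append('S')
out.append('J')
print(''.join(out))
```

Execution trace: 'W' (try body) → 'L' (except AttributeError) → 'J' (after the try/except). Output: WLJ

Answer: WLJ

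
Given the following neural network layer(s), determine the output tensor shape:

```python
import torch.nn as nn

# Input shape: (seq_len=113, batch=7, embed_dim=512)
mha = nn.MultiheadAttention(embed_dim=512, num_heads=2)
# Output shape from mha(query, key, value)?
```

Input: (113, 7, 512) -> Output: (113, 7, 512)

Answer: (113, 7, 512)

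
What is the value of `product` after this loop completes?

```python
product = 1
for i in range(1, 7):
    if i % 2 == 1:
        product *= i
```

Product of odd numbers 1 to 6
`product` takes the values: 1 → 3 → 15

Answer: 15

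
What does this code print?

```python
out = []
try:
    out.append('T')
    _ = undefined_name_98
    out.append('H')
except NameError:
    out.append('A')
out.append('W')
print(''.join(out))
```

Execution trace: 'T' (try body) → 'A' (except NameError) → 'W' (after the try/except). Output: TAW

Answer: TAW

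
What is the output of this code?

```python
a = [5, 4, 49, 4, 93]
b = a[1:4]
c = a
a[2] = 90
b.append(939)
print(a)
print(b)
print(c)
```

Key concept: slice vs alias.
Step by step:
`a = [5, 4, 49, 4, 93]` → a = [5, 4, 49, 4, 93]
`b = a[1:4]` → b = [4, 49, 4]
`c = a` → c = [5, 4, 49, 4, 93] (same object as a)
`a[2] = 90` → a = [5, 4, 90, 4, 93] (same object as c); c = [5, 4, 90, 4, 93] (same object as a)
`b.append(939)` → b = [4, 49, 4, 939]
`print(a)` → prints [5, 4, 90, 4, 93]
`print(b)` → prints [4, 49, 4, 939]
`print(c)` → prints [5, 4, 90, 4, 93]

Answer:
[5, 4, 90, 4, 93]
[4, 49, 4, 939]
[5, 4, 90, 4, 93]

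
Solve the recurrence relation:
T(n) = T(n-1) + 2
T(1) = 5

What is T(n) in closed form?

Unrolling: T(n) = T(1) + 2·(n-1) = 5 + 2(n-1) = 2n + 3.

Answer: T(n) = 2n + 3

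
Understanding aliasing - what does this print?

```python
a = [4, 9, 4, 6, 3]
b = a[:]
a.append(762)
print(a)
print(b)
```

Key concept: slice [:] creates copy.
Step by step:
`a = [4, 9, 4, 6, 3]` → a = [4, 9, 4, 6, 3]
`b = a[:]` → b = [4, 9, 4, 6, 3]
`a.append(762)` → a = [4, 9, 4, 6, 3, 762]
`print(a)` → prints [4, 9, 4, 6, 3, 762]
`print(b)` → prints [4, 9, 4, 6, 3]

Answer:
[4, 9, 4, 6, 3, 762]
[4, 9, 4, 6, 3]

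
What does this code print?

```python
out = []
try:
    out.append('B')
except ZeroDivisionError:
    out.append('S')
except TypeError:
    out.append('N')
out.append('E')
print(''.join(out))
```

Execution trace: 'B' (try body, no exception) → 'E' (after the try/except). Output: BE

Answer: BE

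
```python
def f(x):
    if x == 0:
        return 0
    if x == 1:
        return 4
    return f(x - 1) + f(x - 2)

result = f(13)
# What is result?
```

Build up from base cases: f(0)=0, f(1)=4, f(2)=4, f(3)=8, f(4)=12, f(5)=20, f(6)=32, ..., f(13)=932

Answer: 932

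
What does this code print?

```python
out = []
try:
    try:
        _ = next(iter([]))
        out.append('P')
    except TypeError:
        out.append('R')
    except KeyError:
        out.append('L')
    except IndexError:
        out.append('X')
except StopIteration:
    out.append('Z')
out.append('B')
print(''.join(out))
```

Execution trace: 'Z' (outer except StopIteration) → 'B' (after the try/except). Output: ZB

Answer: ZB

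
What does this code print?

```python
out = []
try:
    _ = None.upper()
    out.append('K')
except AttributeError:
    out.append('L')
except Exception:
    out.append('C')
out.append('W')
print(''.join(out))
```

Execution trace: 'L' (except AttributeError) → 'W' (after the try/except). Output: LW

Answer: LW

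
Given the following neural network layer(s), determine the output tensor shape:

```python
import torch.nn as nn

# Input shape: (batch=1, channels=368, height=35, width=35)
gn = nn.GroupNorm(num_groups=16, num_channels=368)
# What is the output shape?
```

Input: (1, 368, 35, 35) -> Output: (1, 368, 35, 35)

Answer: (1, 368, 35, 35)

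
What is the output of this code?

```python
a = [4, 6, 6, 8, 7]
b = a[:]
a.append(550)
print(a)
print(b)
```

Key concept: slice [:] creates copy.
Step by step:
`a = [4, 6, 6, 8, 7]` → a = [4, 6, 6, 8, 7]
`b = a[:]` → b = [4, 6, 6, 8, 7]
`a.append(550)` → a = [4, 6, 6, 8, 7, 550]
`print(a)` → prints [4, 6, 6, 8, 7, 550]
`print(b)` → prints [4, 6, 6, 8, 7]

Answer:
[4, 6, 6, 8, 7, 550]
[4, 6, 6, 8, 7]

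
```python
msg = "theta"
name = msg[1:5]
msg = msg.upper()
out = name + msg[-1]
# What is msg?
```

Trace:
`msg = "theta"` → msg = 'theta'
`name = msg[1:5]` → name = 'heta'
`msg = msg.upper()` → msg = 'THETA'
`out = name + msg[-1]` → out = 'hetaA'
So msg = 'THETA'

Answer: 'THETA'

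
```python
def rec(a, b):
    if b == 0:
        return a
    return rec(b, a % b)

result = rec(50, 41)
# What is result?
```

rec(50, 41) -> rec(41, 9) -> rec(9, 5) -> rec(5, 4) -> rec(4, 1) -> rec(1, 0) -> 1

Answer: 1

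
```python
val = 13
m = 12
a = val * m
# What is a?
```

Trace:
`val = 13` → val = 13
`m = 12` → m = 12
`a = val * m` → a = 156
So a = 156

Answer: 156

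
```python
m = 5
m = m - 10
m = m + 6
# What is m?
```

Trace:
`m = 5` → m = 5
`m = m - 10` → m = -5
`m = m + 6` → m = 1
So m = 1

Answer: 1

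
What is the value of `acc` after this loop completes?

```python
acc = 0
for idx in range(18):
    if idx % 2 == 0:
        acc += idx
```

Sum of even numbers 0 to 17
`acc` takes the values: 0 → 2 → 6 → 12 → 20 → 30 → 42 → 56 → 72

Answer: 72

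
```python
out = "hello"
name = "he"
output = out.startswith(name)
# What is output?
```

Trace:
`out = "hello"` → out = 'hello'
`name = "he"` → name = 'he'
`output = out.startswith(name)` → output = True
So output = True

Answer: True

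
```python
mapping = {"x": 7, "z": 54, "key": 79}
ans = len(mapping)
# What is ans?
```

Trace:
`mapping = {"x": 7, "z": 54, "key": 79}` → mapping = {'x': 7, 'z': 54, 'key': 79}
`ans = len(mapping)` → ans = 3
So ans = 3

Answer: 3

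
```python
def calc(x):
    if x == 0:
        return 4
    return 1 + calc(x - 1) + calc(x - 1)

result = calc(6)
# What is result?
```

calc(x) = 1 + 2·calc(x-1), calc(0)=4. Closed form: (4+1)·2^6 - 1 = 319.

Answer: 319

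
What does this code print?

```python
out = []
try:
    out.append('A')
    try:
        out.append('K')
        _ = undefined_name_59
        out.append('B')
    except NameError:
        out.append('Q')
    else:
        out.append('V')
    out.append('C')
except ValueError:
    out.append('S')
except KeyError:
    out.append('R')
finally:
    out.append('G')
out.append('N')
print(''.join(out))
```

Execution trace: 'A' (try body) → 'K' (inner try body) → 'Q' (inner except NameError) → 'C' (try body, no exception) → 'G' (finally) → 'N' (after the try/except). Output: AKQCGN

Answer: AKQCGN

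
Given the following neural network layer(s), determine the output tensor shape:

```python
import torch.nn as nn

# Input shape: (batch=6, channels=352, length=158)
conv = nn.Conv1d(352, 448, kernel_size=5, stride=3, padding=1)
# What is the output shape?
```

Input: (6, 352, 158) -> Output: (6, 448, 52)

Answer: (6, 448, 52)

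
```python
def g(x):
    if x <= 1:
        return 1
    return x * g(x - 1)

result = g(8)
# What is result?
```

g(8) = 8 * 7 * 6 * 5 * 4 * 3 * 2 * 1 = 40320

Answer: 40320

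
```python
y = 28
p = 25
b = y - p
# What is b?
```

Trace:
`y = 28` → y = 28
`p = 25` → p = 25
`b = y - p` → b = 3
So b = 3

Answer: 3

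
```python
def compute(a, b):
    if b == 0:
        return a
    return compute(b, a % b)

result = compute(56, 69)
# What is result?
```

compute(56, 69) -> compute(69, 56) -> compute(56, 13) -> compute(13, 4) -> compute(4, 1) -> compute(1, 0) -> 1

Answer: 1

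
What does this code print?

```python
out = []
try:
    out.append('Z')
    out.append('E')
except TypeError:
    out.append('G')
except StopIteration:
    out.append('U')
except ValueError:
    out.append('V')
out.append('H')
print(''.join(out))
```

Execution trace: 'Z' (try body) → 'E' (try body, no exception) → 'H' (after the try/except). Output: ZEH

Answer: ZEH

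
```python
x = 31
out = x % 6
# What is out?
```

Trace:
`x = 31` → x = 31
`out = x % 6` → out = 1
So out = 1

Answer: 1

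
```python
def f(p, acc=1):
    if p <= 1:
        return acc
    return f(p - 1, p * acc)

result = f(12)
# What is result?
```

Accumulator trace (n, acc): (12, 1) -> (11, 12) -> (10, 132) -> (9, 1320) -> (8, 11880) -> (7, 95040) -> (6, 665280) -> (5, 3991680) -> (4, 19958400) -> (3, 79833600) -> (2, 239500800) -> (1, 479001600) -> return 479001600

Answer: 479001600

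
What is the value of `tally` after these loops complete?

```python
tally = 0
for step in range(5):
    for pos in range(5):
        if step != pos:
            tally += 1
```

5² - 5 (exclude diagonal)
`tally` takes the values: 0 → 1 → 2 → 3 → 4 → 5 → 6 → 7 → 8 → 9 → 10 → 11 → 12 → 13 → 14 → 15 → 16 → 17 → 18 → 19 → 20

Answer: 20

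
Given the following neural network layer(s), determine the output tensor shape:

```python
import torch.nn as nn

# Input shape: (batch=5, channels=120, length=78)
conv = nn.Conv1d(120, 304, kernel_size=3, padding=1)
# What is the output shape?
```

Input: (5, 120, 78) -> Output: (5, 304, 78)

Answer: (5, 304, 78)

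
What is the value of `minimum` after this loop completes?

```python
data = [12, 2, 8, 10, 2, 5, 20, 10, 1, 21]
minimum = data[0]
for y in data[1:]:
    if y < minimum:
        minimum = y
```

Minimum of [12, 2, 8, 10, 2, 5, 20, 10, 1, 21]
`minimum` takes the values: 12 → 2 → 1

Answer: 1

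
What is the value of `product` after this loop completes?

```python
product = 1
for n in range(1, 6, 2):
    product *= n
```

Product of 1, 3, 5, ... up to 5
`product` takes the values: 1 → 3 → 15

Answer: 15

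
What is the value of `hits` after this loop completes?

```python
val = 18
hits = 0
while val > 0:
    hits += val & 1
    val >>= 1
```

Count set bits in 18 (binary: 0b10010)
`hits` takes the values: 0 → 1 → 2

Answer: 2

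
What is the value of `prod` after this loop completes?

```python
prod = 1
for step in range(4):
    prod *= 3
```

3^4 = 81
`prod` takes the values: 1 → 3 → 9 → 27 → 81

Answer: 81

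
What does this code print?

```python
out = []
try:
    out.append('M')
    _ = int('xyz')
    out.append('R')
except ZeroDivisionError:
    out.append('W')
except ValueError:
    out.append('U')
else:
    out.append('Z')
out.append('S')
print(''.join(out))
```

Execution trace: 'M' (try body) → 'U' (except ValueError) → 'S' (after the try/except). Output: MUS

Answer: MUS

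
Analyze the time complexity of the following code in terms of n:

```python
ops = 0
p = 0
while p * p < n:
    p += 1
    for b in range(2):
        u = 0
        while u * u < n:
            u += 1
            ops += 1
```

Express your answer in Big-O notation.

Each loop level contributes: √n × 1 × √n. Multiplying the contributions gives O(n).

Answer: O(n)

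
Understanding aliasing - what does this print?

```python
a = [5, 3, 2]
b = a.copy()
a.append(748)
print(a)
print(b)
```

Key concept: list.copy() creates independent copy.
Step by step:
`a = [5, 3, 2]` → a = [5, 3, 2]
`b = a.copy()` → b = [5, 3, 2]
`a.append(748)` → a = [5, 3, 2, 748]
`print(a)` → prints [5, 3, 2, 748]
`print(b)` → prints [5, 3, 2]

Answer:
[5, 3, 2, 748]
[5, 3, 2]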